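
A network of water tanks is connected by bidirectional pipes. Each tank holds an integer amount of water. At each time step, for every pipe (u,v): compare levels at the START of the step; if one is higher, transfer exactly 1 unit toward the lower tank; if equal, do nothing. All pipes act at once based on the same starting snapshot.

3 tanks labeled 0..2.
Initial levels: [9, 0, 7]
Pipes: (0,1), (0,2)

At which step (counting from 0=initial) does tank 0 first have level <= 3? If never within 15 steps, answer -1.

Step 1: flows [0->1,0->2] -> levels [7 1 8]
Step 2: flows [0->1,2->0] -> levels [7 2 7]
Step 3: flows [0->1,0=2] -> levels [6 3 7]
Step 4: flows [0->1,2->0] -> levels [6 4 6]
Step 5: flows [0->1,0=2] -> levels [5 5 6]
Step 6: flows [0=1,2->0] -> levels [6 5 5]
Step 7: flows [0->1,0->2] -> levels [4 6 6]
Step 8: flows [1->0,2->0] -> levels [6 5 5]
  -> period-2 cycle (repeats step 6); tank 0 never drops to <=3
Tank 0 never reaches <=3 within 15 steps

Answer: -1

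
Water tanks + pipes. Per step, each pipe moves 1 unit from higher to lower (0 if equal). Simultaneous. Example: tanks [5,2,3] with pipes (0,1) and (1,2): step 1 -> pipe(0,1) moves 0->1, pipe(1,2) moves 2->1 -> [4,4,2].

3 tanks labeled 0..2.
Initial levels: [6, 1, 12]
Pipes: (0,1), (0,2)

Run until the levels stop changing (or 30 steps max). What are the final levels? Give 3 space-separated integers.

Step 1: flows [0->1,2->0] -> levels [6 2 11]
Step 2: flows [0->1,2->0] -> levels [6 3 10]
Step 3: flows [0->1,2->0] -> levels [6 4 9]
Step 4: flows [0->1,2->0] -> levels [6 5 8]
Step 5: flows [0->1,2->0] -> levels [6 6 7]
Step 6: flows [0=1,2->0] -> levels [7 6 6]
Step 7: flows [0->1,0->2] -> levels [5 7 7]
Step 8: flows [1->0,2->0] -> levels [7 6 6]
  -> period-2 cycle: step 8 state = step 6 state; never stabilizes
  -> state at step 30: (30-6) mod 2 = 0, same as step 6 -> [7 6 6]

Answer: 7 6 6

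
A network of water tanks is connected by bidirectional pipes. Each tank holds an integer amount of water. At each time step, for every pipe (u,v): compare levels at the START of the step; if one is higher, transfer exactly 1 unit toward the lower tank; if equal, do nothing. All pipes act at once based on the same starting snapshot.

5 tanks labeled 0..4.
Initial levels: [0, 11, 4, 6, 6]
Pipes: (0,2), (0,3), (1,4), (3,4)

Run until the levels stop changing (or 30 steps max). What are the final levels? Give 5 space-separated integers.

Answer: 4 6 5 7 5

Derivation:
Step 1: flows [2->0,3->0,1->4,3=4] -> levels [2 10 3 5 7]
Step 2: flows [2->0,3->0,1->4,4->3] -> levels [4 9 2 5 7]
Step 3: flows [0->2,3->0,1->4,4->3] -> levels [4 8 3 5 7]
Step 4: flows [0->2,3->0,1->4,4->3] -> levels [4 7 4 5 7]
Step 5: flows [0=2,3->0,1=4,4->3] -> levels [5 7 4 5 6]
Step 6: flows [0->2,0=3,1->4,4->3] -> levels [4 6 5 6 6]
Step 7: flows [2->0,3->0,1=4,3=4] -> levels [6 6 4 5 6]
Step 8: flows [0->2,0->3,1=4,4->3] -> levels [4 6 5 7 5]
Step 9: flows [2->0,3->0,1->4,3->4] -> levels [6 5 4 5 7]
Step 10: flows [0->2,0->3,4->1,4->3] -> levels [4 6 5 7 5]
  -> period-2 cycle: step 10 state = step 8 state; never stabilizes
  -> state at step 30: (30-8) mod 2 = 0, same as step 8 -> [4 6 5 7 5]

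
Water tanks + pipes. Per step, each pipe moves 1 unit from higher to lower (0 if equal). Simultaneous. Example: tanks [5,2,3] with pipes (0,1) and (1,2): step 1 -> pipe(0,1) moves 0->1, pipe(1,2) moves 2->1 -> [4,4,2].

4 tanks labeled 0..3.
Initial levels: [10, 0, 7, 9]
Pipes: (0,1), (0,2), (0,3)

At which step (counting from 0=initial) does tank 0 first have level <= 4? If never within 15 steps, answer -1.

Step 1: flows [0->1,0->2,0->3] -> levels [7 1 8 10]
Step 2: flows [0->1,2->0,3->0] -> levels [8 2 7 9]
Step 3: flows [0->1,0->2,3->0] -> levels [7 3 8 8]
Step 4: flows [0->1,2->0,3->0] -> levels [8 4 7 7]
Step 5: flows [0->1,0->2,0->3] -> levels [5 5 8 8]
Step 6: flows [0=1,2->0,3->0] -> levels [7 5 7 7]
Step 7: flows [0->1,0=2,0=3] -> levels [6 6 7 7]
Step 8: flows [0=1,2->0,3->0] -> levels [8 6 6 6]
Step 9: flows [0->1,0->2,0->3] -> levels [5 7 7 7]
Step 10: flows [1->0,2->0,3->0] -> levels [8 6 6 6]
  -> period-2 cycle (repeats step 8); tank 0 never drops to <=4
Tank 0 never reaches <=4 within 15 steps

Answer: -1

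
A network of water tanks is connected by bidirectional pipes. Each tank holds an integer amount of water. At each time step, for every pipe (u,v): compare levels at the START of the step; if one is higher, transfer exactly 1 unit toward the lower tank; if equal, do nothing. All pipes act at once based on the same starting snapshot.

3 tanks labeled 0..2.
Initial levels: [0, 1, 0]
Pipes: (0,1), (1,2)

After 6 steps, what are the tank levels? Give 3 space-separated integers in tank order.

Step 1: flows [1->0,1->2] -> levels [1 -1 1]
Step 2: flows [0->1,2->1] -> levels [0 1 0]
  -> period-2 cycle: step 2 state = step 0 state
  -> state at step 6: (6-0) mod 2 = 0, same as step 0 -> [0 1 0]

Answer: 0 1 0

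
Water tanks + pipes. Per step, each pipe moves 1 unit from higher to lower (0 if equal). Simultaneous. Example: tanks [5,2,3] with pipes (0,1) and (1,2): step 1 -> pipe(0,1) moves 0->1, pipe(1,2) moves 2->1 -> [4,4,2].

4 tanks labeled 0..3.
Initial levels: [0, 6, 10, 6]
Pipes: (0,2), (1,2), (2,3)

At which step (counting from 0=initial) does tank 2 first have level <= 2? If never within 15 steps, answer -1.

Step 1: flows [2->0,2->1,2->3] -> levels [1 7 7 7]
Step 2: flows [2->0,1=2,2=3] -> levels [2 7 6 7]
Step 3: flows [2->0,1->2,3->2] -> levels [3 6 7 6]
Step 4: flows [2->0,2->1,2->3] -> levels [4 7 4 7]
Step 5: flows [0=2,1->2,3->2] -> levels [4 6 6 6]
Step 6: flows [2->0,1=2,2=3] -> levels [5 6 5 6]
Step 7: flows [0=2,1->2,3->2] -> levels [5 5 7 5]
Step 8: flows [2->0,2->1,2->3] -> levels [6 6 4 6]
Step 9: flows [0->2,1->2,3->2] -> levels [5 5 7 5]
  -> period-2 cycle (repeats step 7); tank 2 never drops to <=2
Tank 2 never reaches <=2 within 15 steps

Answer: -1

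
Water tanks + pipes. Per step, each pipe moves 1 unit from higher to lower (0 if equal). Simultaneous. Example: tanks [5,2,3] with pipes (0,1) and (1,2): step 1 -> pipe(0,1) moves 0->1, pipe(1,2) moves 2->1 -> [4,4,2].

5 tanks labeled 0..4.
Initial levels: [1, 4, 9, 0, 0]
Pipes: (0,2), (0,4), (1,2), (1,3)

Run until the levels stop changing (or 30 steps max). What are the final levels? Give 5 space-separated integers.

Step 1: flows [2->0,0->4,2->1,1->3] -> levels [1 4 7 1 1]
Step 2: flows [2->0,0=4,2->1,1->3] -> levels [2 4 5 2 1]
Step 3: flows [2->0,0->4,2->1,1->3] -> levels [2 4 3 3 2]
Step 4: flows [2->0,0=4,1->2,1->3] -> levels [3 2 3 4 2]
Step 5: flows [0=2,0->4,2->1,3->1] -> levels [2 4 2 3 3]
Step 6: flows [0=2,4->0,1->2,1->3] -> levels [3 2 3 4 2]
  -> period-2 cycle: step 6 state = step 4 state; never stabilizes
  -> state at step 30: (30-4) mod 2 = 0, same as step 4 -> [3 2 3 4 2]

Answer: 3 2 3 4 2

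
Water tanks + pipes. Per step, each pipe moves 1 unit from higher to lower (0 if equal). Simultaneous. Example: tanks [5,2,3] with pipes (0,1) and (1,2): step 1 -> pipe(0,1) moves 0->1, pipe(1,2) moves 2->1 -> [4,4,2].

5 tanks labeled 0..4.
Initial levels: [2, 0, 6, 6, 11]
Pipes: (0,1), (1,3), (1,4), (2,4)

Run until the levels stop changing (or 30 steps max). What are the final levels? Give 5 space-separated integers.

Step 1: flows [0->1,3->1,4->1,4->2] -> levels [1 3 7 5 9]
Step 2: flows [1->0,3->1,4->1,4->2] -> levels [2 4 8 4 7]
Step 3: flows [1->0,1=3,4->1,2->4] -> levels [3 4 7 4 7]
Step 4: flows [1->0,1=3,4->1,2=4] -> levels [4 4 7 4 6]
Step 5: flows [0=1,1=3,4->1,2->4] -> levels [4 5 6 4 6]
Step 6: flows [1->0,1->3,4->1,2=4] -> levels [5 4 6 5 5]
Step 7: flows [0->1,3->1,4->1,2->4] -> levels [4 7 5 4 5]
Step 8: flows [1->0,1->3,1->4,2=4] -> levels [5 4 5 5 6]
Step 9: flows [0->1,3->1,4->1,4->2] -> levels [4 7 6 4 4]
Step 10: flows [1->0,1->3,1->4,2->4] -> levels [5 4 5 5 6]
  -> period-2 cycle: step 10 state = step 8 state; never stabilizes
  -> state at step 30: (30-8) mod 2 = 0, same as step 8 -> [5 4 5 5 6]

Answer: 5 4 5 5 6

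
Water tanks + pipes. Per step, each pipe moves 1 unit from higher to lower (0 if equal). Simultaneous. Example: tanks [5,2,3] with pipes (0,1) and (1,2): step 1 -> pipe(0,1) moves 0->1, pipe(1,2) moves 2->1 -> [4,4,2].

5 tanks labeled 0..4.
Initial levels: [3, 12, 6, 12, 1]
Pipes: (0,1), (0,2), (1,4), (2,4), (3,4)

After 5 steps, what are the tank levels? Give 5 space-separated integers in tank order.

Step 1: flows [1->0,2->0,1->4,2->4,3->4] -> levels [5 10 4 11 4]
Step 2: flows [1->0,0->2,1->4,2=4,3->4] -> levels [5 8 5 10 6]
Step 3: flows [1->0,0=2,1->4,4->2,3->4] -> levels [6 6 6 9 7]
Step 4: flows [0=1,0=2,4->1,4->2,3->4] -> levels [6 7 7 8 6]
Step 5: flows [1->0,2->0,1->4,2->4,3->4] -> levels [8 5 5 7 9]

Answer: 8 5 5 7 9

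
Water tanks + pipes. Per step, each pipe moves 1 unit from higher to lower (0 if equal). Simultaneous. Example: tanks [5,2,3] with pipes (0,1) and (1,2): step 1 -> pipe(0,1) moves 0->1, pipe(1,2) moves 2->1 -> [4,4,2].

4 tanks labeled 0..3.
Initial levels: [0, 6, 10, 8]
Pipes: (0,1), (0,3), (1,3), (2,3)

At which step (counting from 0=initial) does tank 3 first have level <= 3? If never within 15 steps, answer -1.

Step 1: flows [1->0,3->0,3->1,2->3] -> levels [2 6 9 7]
Step 2: flows [1->0,3->0,3->1,2->3] -> levels [4 6 8 6]
Step 3: flows [1->0,3->0,1=3,2->3] -> levels [6 5 7 6]
Step 4: flows [0->1,0=3,3->1,2->3] -> levels [5 7 6 6]
Step 5: flows [1->0,3->0,1->3,2=3] -> levels [7 5 6 6]
Step 6: flows [0->1,0->3,3->1,2=3] -> levels [5 7 6 6]
  -> period-2 cycle (repeats step 4); tank 3 never drops to <=3
Tank 3 never reaches <=3 within 15 steps

Answer: -1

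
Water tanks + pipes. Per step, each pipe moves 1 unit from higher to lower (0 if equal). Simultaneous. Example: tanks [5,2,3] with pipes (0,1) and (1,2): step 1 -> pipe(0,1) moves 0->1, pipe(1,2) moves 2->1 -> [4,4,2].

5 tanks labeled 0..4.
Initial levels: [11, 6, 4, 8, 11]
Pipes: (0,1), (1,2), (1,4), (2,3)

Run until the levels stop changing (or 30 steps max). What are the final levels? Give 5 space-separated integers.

Answer: 9 7 8 7 9

Derivation:
Step 1: flows [0->1,1->2,4->1,3->2] -> levels [10 7 6 7 10]
Step 2: flows [0->1,1->2,4->1,3->2] -> levels [9 8 8 6 9]
Step 3: flows [0->1,1=2,4->1,2->3] -> levels [8 10 7 7 8]
Step 4: flows [1->0,1->2,1->4,2=3] -> levels [9 7 8 7 9]
Step 5: flows [0->1,2->1,4->1,2->3] -> levels [8 10 6 8 8]
Step 6: flows [1->0,1->2,1->4,3->2] -> levels [9 7 8 7 9]
  -> period-2 cycle: step 6 state = step 4 state; never stabilizes
  -> state at step 30: (30-4) mod 2 = 0, same as step 4 -> [9 7 8 7 9]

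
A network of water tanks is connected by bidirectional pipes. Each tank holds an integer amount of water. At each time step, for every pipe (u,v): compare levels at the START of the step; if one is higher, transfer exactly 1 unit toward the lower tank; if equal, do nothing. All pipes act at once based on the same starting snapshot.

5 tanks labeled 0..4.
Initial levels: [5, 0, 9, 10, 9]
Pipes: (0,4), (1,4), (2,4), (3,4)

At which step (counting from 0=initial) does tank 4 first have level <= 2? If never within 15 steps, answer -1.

Answer: -1

Derivation:
Step 1: flows [4->0,4->1,2=4,3->4] -> levels [6 1 9 9 8]
Step 2: flows [4->0,4->1,2->4,3->4] -> levels [7 2 8 8 8]
Step 3: flows [4->0,4->1,2=4,3=4] -> levels [8 3 8 8 6]
Step 4: flows [0->4,4->1,2->4,3->4] -> levels [7 4 7 7 8]
Step 5: flows [4->0,4->1,4->2,4->3] -> levels [8 5 8 8 4]
Step 6: flows [0->4,1->4,2->4,3->4] -> levels [7 4 7 7 8]
  -> period-2 cycle (repeats step 4); tank 4 never drops to <=2
Tank 4 never reaches <=2 within 15 steps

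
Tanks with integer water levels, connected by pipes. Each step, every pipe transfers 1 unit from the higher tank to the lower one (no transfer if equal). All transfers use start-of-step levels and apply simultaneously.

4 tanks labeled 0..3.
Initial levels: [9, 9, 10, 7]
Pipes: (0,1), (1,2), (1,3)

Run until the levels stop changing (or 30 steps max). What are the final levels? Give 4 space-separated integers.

Answer: 9 8 9 9

Derivation:
Step 1: flows [0=1,2->1,1->3] -> levels [9 9 9 8]
Step 2: flows [0=1,1=2,1->3] -> levels [9 8 9 9]
Step 3: flows [0->1,2->1,3->1] -> levels [8 11 8 8]
Step 4: flows [1->0,1->2,1->3] -> levels [9 8 9 9]
  -> period-2 cycle: step 4 state = step 2 state; never stabilizes
  -> state at step 30: (30-2) mod 2 = 0, same as step 2 -> [9 8 9 9]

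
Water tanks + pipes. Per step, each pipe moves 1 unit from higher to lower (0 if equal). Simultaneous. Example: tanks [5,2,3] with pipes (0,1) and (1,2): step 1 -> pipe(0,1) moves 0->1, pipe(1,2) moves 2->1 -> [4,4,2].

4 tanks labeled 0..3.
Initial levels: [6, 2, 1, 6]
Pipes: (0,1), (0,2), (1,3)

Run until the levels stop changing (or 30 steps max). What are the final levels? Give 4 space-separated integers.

Answer: 2 5 4 4

Derivation:
Step 1: flows [0->1,0->2,3->1] -> levels [4 4 2 5]
Step 2: flows [0=1,0->2,3->1] -> levels [3 5 3 4]
Step 3: flows [1->0,0=2,1->3] -> levels [4 3 3 5]
Step 4: flows [0->1,0->2,3->1] -> levels [2 5 4 4]
Step 5: flows [1->0,2->0,1->3] -> levels [4 3 3 5]
  -> period-2 cycle: step 5 state = step 3 state; never stabilizes
  -> state at step 30: (30-3) mod 2 = 1, same as step 4 -> [2 5 4 4]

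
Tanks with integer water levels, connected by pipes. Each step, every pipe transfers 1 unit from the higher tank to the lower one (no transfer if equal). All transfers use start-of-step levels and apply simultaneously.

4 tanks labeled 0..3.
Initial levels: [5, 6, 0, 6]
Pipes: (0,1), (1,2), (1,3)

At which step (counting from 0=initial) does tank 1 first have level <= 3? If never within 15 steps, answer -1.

Step 1: flows [1->0,1->2,1=3] -> levels [6 4 1 6]
Step 2: flows [0->1,1->2,3->1] -> levels [5 5 2 5]
Step 3: flows [0=1,1->2,1=3] -> levels [5 4 3 5]
Step 4: flows [0->1,1->2,3->1] -> levels [4 5 4 4]
Step 5: flows [1->0,1->2,1->3] -> levels [5 2 5 5]
Tank 1 first reaches <=3 at step 5

Answer: 5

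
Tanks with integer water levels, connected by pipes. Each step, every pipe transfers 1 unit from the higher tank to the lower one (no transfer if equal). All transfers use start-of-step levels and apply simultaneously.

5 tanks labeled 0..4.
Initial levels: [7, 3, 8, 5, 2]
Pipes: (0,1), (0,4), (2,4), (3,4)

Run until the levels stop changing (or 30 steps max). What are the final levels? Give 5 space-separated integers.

Answer: 4 5 5 5 6

Derivation:
Step 1: flows [0->1,0->4,2->4,3->4] -> levels [5 4 7 4 5]
Step 2: flows [0->1,0=4,2->4,4->3] -> levels [4 5 6 5 5]
Step 3: flows [1->0,4->0,2->4,3=4] -> levels [6 4 5 5 5]
Step 4: flows [0->1,0->4,2=4,3=4] -> levels [4 5 5 5 6]
Step 5: flows [1->0,4->0,4->2,4->3] -> levels [6 4 6 6 3]
Step 6: flows [0->1,0->4,2->4,3->4] -> levels [4 5 5 5 6]
  -> period-2 cycle: step 6 state = step 4 state; never stabilizes
  -> state at step 30: (30-4) mod 2 = 0, same as step 4 -> [4 5 5 5 6]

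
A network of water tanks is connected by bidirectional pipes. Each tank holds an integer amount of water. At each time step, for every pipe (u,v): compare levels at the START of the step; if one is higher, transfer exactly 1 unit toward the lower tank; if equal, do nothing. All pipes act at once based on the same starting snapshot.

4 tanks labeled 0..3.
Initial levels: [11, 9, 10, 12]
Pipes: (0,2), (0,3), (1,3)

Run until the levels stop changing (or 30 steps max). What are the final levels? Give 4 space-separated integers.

Step 1: flows [0->2,3->0,3->1] -> levels [11 10 11 10]
Step 2: flows [0=2,0->3,1=3] -> levels [10 10 11 11]
Step 3: flows [2->0,3->0,3->1] -> levels [12 11 10 9]
Step 4: flows [0->2,0->3,1->3] -> levels [10 10 11 11]
  -> period-2 cycle: step 4 state = step 2 state; never stabilizes
  -> state at step 30: (30-2) mod 2 = 0, same as step 2 -> [10 10 11 11]

Answer: 10 10 11 11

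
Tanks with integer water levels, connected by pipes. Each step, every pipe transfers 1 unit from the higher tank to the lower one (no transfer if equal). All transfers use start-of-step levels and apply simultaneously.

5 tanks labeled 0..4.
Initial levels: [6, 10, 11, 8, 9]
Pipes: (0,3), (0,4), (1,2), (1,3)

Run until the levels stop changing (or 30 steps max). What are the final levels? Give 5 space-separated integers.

Answer: 7 8 10 10 9

Derivation:
Step 1: flows [3->0,4->0,2->1,1->3] -> levels [8 10 10 8 8]
Step 2: flows [0=3,0=4,1=2,1->3] -> levels [8 9 10 9 8]
Step 3: flows [3->0,0=4,2->1,1=3] -> levels [9 10 9 8 8]
Step 4: flows [0->3,0->4,1->2,1->3] -> levels [7 8 10 10 9]
Step 5: flows [3->0,4->0,2->1,3->1] -> levels [9 10 9 8 8]
  -> period-2 cycle: step 5 state = step 3 state; never stabilizes
  -> state at step 30: (30-3) mod 2 = 1, same as step 4 -> [7 8 10 10 9]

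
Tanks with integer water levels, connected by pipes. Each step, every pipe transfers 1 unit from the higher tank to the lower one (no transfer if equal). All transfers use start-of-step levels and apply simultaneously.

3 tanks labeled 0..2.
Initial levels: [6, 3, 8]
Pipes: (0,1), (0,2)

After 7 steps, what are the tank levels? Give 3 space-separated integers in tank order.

Answer: 5 6 6

Derivation:
Step 1: flows [0->1,2->0] -> levels [6 4 7]
Step 2: flows [0->1,2->0] -> levels [6 5 6]
Step 3: flows [0->1,0=2] -> levels [5 6 6]
Step 4: flows [1->0,2->0] -> levels [7 5 5]
Step 5: flows [0->1,0->2] -> levels [5 6 6]
  -> period-2 cycle: step 5 state = step 3 state
  -> state at step 7: (7-3) mod 2 = 0, same as step 3 -> [5 6 6]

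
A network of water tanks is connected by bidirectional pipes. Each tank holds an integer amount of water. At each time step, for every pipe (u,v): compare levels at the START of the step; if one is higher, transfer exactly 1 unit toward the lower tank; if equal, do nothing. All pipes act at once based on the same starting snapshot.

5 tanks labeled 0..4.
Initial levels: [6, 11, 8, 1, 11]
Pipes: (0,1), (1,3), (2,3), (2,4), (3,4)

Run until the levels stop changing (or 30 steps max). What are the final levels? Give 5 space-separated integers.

Step 1: flows [1->0,1->3,2->3,4->2,4->3] -> levels [7 9 8 4 9]
Step 2: flows [1->0,1->3,2->3,4->2,4->3] -> levels [8 7 8 7 7]
Step 3: flows [0->1,1=3,2->3,2->4,3=4] -> levels [7 8 6 8 8]
Step 4: flows [1->0,1=3,3->2,4->2,3=4] -> levels [8 7 8 7 7]
  -> period-2 cycle: step 4 state = step 2 state; never stabilizes
  -> state at step 30: (30-2) mod 2 = 0, same as step 2 -> [8 7 8 7 7]

Answer: 8 7 8 7 7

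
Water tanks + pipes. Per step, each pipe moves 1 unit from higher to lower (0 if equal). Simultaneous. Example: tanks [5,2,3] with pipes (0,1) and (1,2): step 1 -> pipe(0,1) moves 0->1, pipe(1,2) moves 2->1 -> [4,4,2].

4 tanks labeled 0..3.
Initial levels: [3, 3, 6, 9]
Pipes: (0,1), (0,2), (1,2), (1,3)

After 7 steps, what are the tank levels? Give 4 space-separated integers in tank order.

Answer: 4 7 4 6

Derivation:
Step 1: flows [0=1,2->0,2->1,3->1] -> levels [4 5 4 8]
Step 2: flows [1->0,0=2,1->2,3->1] -> levels [5 4 5 7]
Step 3: flows [0->1,0=2,2->1,3->1] -> levels [4 7 4 6]
Step 4: flows [1->0,0=2,1->2,1->3] -> levels [5 4 5 7]
  -> period-2 cycle: step 4 state = step 2 state
  -> state at step 7: (7-2) mod 2 = 1, same as step 3 -> [4 7 4 6]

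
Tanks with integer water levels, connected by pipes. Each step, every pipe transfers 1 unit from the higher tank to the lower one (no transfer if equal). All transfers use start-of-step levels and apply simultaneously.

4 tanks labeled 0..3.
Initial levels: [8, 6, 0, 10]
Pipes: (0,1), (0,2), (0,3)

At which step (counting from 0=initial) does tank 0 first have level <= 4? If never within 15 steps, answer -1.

Step 1: flows [0->1,0->2,3->0] -> levels [7 7 1 9]
Step 2: flows [0=1,0->2,3->0] -> levels [7 7 2 8]
Step 3: flows [0=1,0->2,3->0] -> levels [7 7 3 7]
Step 4: flows [0=1,0->2,0=3] -> levels [6 7 4 7]
Step 5: flows [1->0,0->2,3->0] -> levels [7 6 5 6]
Step 6: flows [0->1,0->2,0->3] -> levels [4 7 6 7]
Tank 0 first reaches <=4 at step 6

Answer: 6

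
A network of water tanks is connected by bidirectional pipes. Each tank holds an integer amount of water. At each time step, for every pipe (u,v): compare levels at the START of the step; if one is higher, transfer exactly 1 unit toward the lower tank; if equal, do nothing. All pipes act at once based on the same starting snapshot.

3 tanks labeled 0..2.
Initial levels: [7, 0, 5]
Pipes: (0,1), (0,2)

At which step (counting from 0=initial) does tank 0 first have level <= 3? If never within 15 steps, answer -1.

Answer: -1

Derivation:
Step 1: flows [0->1,0->2] -> levels [5 1 6]
Step 2: flows [0->1,2->0] -> levels [5 2 5]
Step 3: flows [0->1,0=2] -> levels [4 3 5]
Step 4: flows [0->1,2->0] -> levels [4 4 4]
Step 5: flows [0=1,0=2] -> levels [4 4 4]
  -> stable; tank 0 stays at 4 > 3
Tank 0 never reaches <=3 within 15 steps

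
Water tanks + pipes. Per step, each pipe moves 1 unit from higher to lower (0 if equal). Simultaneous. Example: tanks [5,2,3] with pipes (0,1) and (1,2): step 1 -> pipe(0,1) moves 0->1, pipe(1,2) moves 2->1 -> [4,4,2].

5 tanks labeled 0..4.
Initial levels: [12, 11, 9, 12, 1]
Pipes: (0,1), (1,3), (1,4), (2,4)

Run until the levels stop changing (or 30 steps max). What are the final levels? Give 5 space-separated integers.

Step 1: flows [0->1,3->1,1->4,2->4] -> levels [11 12 8 11 3]
Step 2: flows [1->0,1->3,1->4,2->4] -> levels [12 9 7 12 5]
Step 3: flows [0->1,3->1,1->4,2->4] -> levels [11 10 6 11 7]
Step 4: flows [0->1,3->1,1->4,4->2] -> levels [10 11 7 10 7]
Step 5: flows [1->0,1->3,1->4,2=4] -> levels [11 8 7 11 8]
Step 6: flows [0->1,3->1,1=4,4->2] -> levels [10 10 8 10 7]
Step 7: flows [0=1,1=3,1->4,2->4] -> levels [10 9 7 10 9]
Step 8: flows [0->1,3->1,1=4,4->2] -> levels [9 11 8 9 8]
Step 9: flows [1->0,1->3,1->4,2=4] -> levels [10 8 8 10 9]
Step 10: flows [0->1,3->1,4->1,4->2] -> levels [9 11 9 9 7]
Step 11: flows [1->0,1->3,1->4,2->4] -> levels [10 8 8 10 9]
  -> period-2 cycle: step 11 state = step 9 state; never stabilizes
  -> state at step 30: (30-9) mod 2 = 1, same as step 10 -> [9 11 9 9 7]

Answer: 9 11 9 9 7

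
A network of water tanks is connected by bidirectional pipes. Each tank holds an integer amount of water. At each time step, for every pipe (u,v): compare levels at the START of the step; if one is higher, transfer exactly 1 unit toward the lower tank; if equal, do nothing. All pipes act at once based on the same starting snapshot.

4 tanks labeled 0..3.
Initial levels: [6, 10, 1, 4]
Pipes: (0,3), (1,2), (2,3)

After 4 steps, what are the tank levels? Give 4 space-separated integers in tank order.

Answer: 5 6 6 4

Derivation:
Step 1: flows [0->3,1->2,3->2] -> levels [5 9 3 4]
Step 2: flows [0->3,1->2,3->2] -> levels [4 8 5 4]
Step 3: flows [0=3,1->2,2->3] -> levels [4 7 5 5]
Step 4: flows [3->0,1->2,2=3] -> levels [5 6 6 4]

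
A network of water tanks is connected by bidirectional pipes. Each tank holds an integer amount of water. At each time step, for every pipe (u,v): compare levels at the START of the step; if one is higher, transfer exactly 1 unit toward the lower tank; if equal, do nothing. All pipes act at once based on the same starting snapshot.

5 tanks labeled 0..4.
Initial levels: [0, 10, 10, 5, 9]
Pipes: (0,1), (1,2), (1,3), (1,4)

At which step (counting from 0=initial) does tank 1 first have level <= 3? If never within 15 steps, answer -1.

Step 1: flows [1->0,1=2,1->3,1->4] -> levels [1 7 10 6 10]
Step 2: flows [1->0,2->1,1->3,4->1] -> levels [2 7 9 7 9]
Step 3: flows [1->0,2->1,1=3,4->1] -> levels [3 8 8 7 8]
Step 4: flows [1->0,1=2,1->3,1=4] -> levels [4 6 8 8 8]
Step 5: flows [1->0,2->1,3->1,4->1] -> levels [5 8 7 7 7]
Step 6: flows [1->0,1->2,1->3,1->4] -> levels [6 4 8 8 8]
Step 7: flows [0->1,2->1,3->1,4->1] -> levels [5 8 7 7 7]
  -> period-2 cycle (repeats step 5); tank 1 never drops to <=3
Tank 1 never reaches <=3 within 15 steps

Answer: -1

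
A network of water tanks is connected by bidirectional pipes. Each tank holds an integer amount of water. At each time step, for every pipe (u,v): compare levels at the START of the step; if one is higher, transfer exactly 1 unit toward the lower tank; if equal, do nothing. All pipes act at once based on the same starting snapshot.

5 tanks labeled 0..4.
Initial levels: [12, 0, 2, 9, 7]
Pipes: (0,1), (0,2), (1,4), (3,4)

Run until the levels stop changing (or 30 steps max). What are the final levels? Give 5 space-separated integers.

Step 1: flows [0->1,0->2,4->1,3->4] -> levels [10 2 3 8 7]
Step 2: flows [0->1,0->2,4->1,3->4] -> levels [8 4 4 7 7]
Step 3: flows [0->1,0->2,4->1,3=4] -> levels [6 6 5 7 6]
Step 4: flows [0=1,0->2,1=4,3->4] -> levels [5 6 6 6 7]
Step 5: flows [1->0,2->0,4->1,4->3] -> levels [7 6 5 7 5]
Step 6: flows [0->1,0->2,1->4,3->4] -> levels [5 6 6 6 7]
  -> period-2 cycle: step 6 state = step 4 state; never stabilizes
  -> state at step 30: (30-4) mod 2 = 0, same as step 4 -> [5 6 6 6 7]

Answer: 5 6 6 6 7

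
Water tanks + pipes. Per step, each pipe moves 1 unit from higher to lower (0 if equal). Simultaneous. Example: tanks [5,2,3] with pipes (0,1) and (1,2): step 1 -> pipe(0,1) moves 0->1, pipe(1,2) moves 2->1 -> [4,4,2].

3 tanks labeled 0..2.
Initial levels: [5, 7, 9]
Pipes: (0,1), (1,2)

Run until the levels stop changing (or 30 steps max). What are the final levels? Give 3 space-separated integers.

Step 1: flows [1->0,2->1] -> levels [6 7 8]
Step 2: flows [1->0,2->1] -> levels [7 7 7]
Step 3: flows [0=1,1=2] -> levels [7 7 7]
  -> stable (no change)

Answer: 7 7 7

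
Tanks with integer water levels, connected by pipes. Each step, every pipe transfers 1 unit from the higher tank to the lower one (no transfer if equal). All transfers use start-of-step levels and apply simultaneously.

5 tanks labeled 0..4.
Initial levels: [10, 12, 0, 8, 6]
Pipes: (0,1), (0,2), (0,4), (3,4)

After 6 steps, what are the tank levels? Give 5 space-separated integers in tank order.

Answer: 8 7 6 8 7

Derivation:
Step 1: flows [1->0,0->2,0->4,3->4] -> levels [9 11 1 7 8]
Step 2: flows [1->0,0->2,0->4,4->3] -> levels [8 10 2 8 8]
Step 3: flows [1->0,0->2,0=4,3=4] -> levels [8 9 3 8 8]
Step 4: flows [1->0,0->2,0=4,3=4] -> levels [8 8 4 8 8]
Step 5: flows [0=1,0->2,0=4,3=4] -> levels [7 8 5 8 8]
Step 6: flows [1->0,0->2,4->0,3=4] -> levels [8 7 6 8 7]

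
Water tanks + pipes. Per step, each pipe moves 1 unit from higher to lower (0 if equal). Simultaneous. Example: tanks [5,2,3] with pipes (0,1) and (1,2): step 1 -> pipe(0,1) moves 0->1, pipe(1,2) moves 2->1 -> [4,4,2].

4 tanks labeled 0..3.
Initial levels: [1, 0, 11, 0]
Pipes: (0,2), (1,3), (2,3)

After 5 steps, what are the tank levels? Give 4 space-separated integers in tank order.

Answer: 4 2 3 3

Derivation:
Step 1: flows [2->0,1=3,2->3] -> levels [2 0 9 1]
Step 2: flows [2->0,3->1,2->3] -> levels [3 1 7 1]
Step 3: flows [2->0,1=3,2->3] -> levels [4 1 5 2]
Step 4: flows [2->0,3->1,2->3] -> levels [5 2 3 2]
Step 5: flows [0->2,1=3,2->3] -> levels [4 2 3 3]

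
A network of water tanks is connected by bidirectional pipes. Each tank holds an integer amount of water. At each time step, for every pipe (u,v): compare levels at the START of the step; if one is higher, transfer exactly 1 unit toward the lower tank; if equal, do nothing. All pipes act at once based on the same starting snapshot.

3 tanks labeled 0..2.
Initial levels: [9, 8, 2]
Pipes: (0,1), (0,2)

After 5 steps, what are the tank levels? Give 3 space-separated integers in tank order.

Answer: 7 6 6

Derivation:
Step 1: flows [0->1,0->2] -> levels [7 9 3]
Step 2: flows [1->0,0->2] -> levels [7 8 4]
Step 3: flows [1->0,0->2] -> levels [7 7 5]
Step 4: flows [0=1,0->2] -> levels [6 7 6]
Step 5: flows [1->0,0=2] -> levels [7 6 6]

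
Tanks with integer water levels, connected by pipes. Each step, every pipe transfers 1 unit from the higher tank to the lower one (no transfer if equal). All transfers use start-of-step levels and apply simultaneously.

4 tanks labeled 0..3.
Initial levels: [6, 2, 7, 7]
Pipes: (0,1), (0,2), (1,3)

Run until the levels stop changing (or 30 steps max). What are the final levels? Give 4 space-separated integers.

Answer: 5 6 6 5

Derivation:
Step 1: flows [0->1,2->0,3->1] -> levels [6 4 6 6]
Step 2: flows [0->1,0=2,3->1] -> levels [5 6 6 5]
Step 3: flows [1->0,2->0,1->3] -> levels [7 4 5 6]
Step 4: flows [0->1,0->2,3->1] -> levels [5 6 6 5]
  -> period-2 cycle: step 4 state = step 2 state; never stabilizes
  -> state at step 30: (30-2) mod 2 = 0, same as step 2 -> [5 6 6 5]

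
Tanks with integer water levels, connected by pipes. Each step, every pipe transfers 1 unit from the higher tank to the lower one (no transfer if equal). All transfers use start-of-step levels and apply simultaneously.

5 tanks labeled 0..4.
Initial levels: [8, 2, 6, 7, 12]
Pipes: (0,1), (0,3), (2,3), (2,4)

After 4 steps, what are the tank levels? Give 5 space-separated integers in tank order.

Step 1: flows [0->1,0->3,3->2,4->2] -> levels [6 3 8 7 11]
Step 2: flows [0->1,3->0,2->3,4->2] -> levels [6 4 8 7 10]
Step 3: flows [0->1,3->0,2->3,4->2] -> levels [6 5 8 7 9]
Step 4: flows [0->1,3->0,2->3,4->2] -> levels [6 6 8 7 8]

Answer: 6 6 8 7 8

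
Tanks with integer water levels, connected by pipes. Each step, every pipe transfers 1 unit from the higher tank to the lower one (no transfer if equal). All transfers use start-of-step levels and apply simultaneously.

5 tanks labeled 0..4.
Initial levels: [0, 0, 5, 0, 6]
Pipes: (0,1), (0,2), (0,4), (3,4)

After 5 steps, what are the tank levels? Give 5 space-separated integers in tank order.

Answer: 1 2 3 2 3

Derivation:
Step 1: flows [0=1,2->0,4->0,4->3] -> levels [2 0 4 1 4]
Step 2: flows [0->1,2->0,4->0,4->3] -> levels [3 1 3 2 2]
Step 3: flows [0->1,0=2,0->4,3=4] -> levels [1 2 3 2 3]
Step 4: flows [1->0,2->0,4->0,4->3] -> levels [4 1 2 3 1]
Step 5: flows [0->1,0->2,0->4,3->4] -> levels [1 2 3 2 3]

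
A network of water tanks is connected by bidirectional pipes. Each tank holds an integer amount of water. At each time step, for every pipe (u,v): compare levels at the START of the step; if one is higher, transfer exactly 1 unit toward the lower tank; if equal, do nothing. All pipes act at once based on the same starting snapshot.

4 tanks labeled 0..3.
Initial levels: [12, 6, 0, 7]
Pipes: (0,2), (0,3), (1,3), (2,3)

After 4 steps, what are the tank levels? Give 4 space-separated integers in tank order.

Step 1: flows [0->2,0->3,3->1,3->2] -> levels [10 7 2 6]
Step 2: flows [0->2,0->3,1->3,3->2] -> levels [8 6 4 7]
Step 3: flows [0->2,0->3,3->1,3->2] -> levels [6 7 6 6]
Step 4: flows [0=2,0=3,1->3,2=3] -> levels [6 6 6 7]

Answer: 6 6 6 7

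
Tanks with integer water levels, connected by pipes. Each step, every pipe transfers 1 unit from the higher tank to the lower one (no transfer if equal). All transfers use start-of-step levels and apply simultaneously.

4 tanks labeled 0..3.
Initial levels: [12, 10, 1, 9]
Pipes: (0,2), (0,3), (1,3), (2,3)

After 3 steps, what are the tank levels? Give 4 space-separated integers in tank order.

Answer: 7 9 7 9

Derivation:
Step 1: flows [0->2,0->3,1->3,3->2] -> levels [10 9 3 10]
Step 2: flows [0->2,0=3,3->1,3->2] -> levels [9 10 5 8]
Step 3: flows [0->2,0->3,1->3,3->2] -> levels [7 9 7 9]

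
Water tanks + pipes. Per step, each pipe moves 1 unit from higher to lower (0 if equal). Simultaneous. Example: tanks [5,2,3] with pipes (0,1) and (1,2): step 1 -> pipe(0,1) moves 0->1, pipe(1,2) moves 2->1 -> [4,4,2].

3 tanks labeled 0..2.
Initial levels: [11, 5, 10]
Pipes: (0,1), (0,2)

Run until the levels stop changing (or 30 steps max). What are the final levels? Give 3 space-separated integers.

Step 1: flows [0->1,0->2] -> levels [9 6 11]
Step 2: flows [0->1,2->0] -> levels [9 7 10]
Step 3: flows [0->1,2->0] -> levels [9 8 9]
Step 4: flows [0->1,0=2] -> levels [8 9 9]
Step 5: flows [1->0,2->0] -> levels [10 8 8]
Step 6: flows [0->1,0->2] -> levels [8 9 9]
  -> period-2 cycle: step 6 state = step 4 state; never stabilizes
  -> state at step 30: (30-4) mod 2 = 0, same as step 4 -> [8 9 9]

Answer: 8 9 9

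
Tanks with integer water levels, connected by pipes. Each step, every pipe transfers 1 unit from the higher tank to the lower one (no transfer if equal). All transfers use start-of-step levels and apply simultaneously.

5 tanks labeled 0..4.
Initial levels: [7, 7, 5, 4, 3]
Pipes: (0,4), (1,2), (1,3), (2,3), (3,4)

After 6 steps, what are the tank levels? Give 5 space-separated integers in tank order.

Step 1: flows [0->4,1->2,1->3,2->3,3->4] -> levels [6 5 5 5 5]
Step 2: flows [0->4,1=2,1=3,2=3,3=4] -> levels [5 5 5 5 6]
Step 3: flows [4->0,1=2,1=3,2=3,4->3] -> levels [6 5 5 6 4]
Step 4: flows [0->4,1=2,3->1,3->2,3->4] -> levels [5 6 6 3 6]
Step 5: flows [4->0,1=2,1->3,2->3,4->3] -> levels [6 5 5 6 4]
  -> period-2 cycle: step 5 state = step 3 state
  -> state at step 6: (6-3) mod 2 = 1, same as step 4 -> [5 6 6 3 6]

Answer: 5 6 6 3 6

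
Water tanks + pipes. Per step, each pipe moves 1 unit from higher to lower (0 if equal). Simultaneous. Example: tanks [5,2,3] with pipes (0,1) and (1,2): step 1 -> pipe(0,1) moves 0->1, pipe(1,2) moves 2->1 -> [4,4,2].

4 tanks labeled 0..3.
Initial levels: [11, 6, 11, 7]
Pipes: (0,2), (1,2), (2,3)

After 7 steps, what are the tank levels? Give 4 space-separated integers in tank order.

Answer: 9 8 10 8

Derivation:
Step 1: flows [0=2,2->1,2->3] -> levels [11 7 9 8]
Step 2: flows [0->2,2->1,2->3] -> levels [10 8 8 9]
Step 3: flows [0->2,1=2,3->2] -> levels [9 8 10 8]
Step 4: flows [2->0,2->1,2->3] -> levels [10 9 7 9]
Step 5: flows [0->2,1->2,3->2] -> levels [9 8 10 8]
  -> period-2 cycle: step 5 state = step 3 state
  -> state at step 7: (7-3) mod 2 = 0, same as step 3 -> [9 8 10 8]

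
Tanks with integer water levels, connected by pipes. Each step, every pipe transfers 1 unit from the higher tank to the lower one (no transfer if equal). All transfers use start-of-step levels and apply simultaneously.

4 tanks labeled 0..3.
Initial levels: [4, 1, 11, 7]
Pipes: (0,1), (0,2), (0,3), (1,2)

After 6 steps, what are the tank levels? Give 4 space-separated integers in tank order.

Step 1: flows [0->1,2->0,3->0,2->1] -> levels [5 3 9 6]
Step 2: flows [0->1,2->0,3->0,2->1] -> levels [6 5 7 5]
Step 3: flows [0->1,2->0,0->3,2->1] -> levels [5 7 5 6]
Step 4: flows [1->0,0=2,3->0,1->2] -> levels [7 5 6 5]
Step 5: flows [0->1,0->2,0->3,2->1] -> levels [4 7 6 6]
Step 6: flows [1->0,2->0,3->0,1->2] -> levels [7 5 6 5]

Answer: 7 5 6 5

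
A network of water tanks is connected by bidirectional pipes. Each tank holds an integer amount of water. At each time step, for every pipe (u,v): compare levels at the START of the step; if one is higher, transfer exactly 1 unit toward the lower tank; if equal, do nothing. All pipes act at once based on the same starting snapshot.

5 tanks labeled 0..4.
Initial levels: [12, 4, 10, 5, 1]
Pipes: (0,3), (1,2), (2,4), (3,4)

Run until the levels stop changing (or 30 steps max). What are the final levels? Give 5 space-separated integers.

Answer: 6 5 7 8 6

Derivation:
Step 1: flows [0->3,2->1,2->4,3->4] -> levels [11 5 8 5 3]
Step 2: flows [0->3,2->1,2->4,3->4] -> levels [10 6 6 5 5]
Step 3: flows [0->3,1=2,2->4,3=4] -> levels [9 6 5 6 6]
Step 4: flows [0->3,1->2,4->2,3=4] -> levels [8 5 7 7 5]
Step 5: flows [0->3,2->1,2->4,3->4] -> levels [7 6 5 7 7]
Step 6: flows [0=3,1->2,4->2,3=4] -> levels [7 5 7 7 6]
Step 7: flows [0=3,2->1,2->4,3->4] -> levels [7 6 5 6 8]
Step 8: flows [0->3,1->2,4->2,4->3] -> levels [6 5 7 8 6]
Step 9: flows [3->0,2->1,2->4,3->4] -> levels [7 6 5 6 8]
  -> period-2 cycle: step 9 state = step 7 state; never stabilizes
  -> state at step 30: (30-7) mod 2 = 1, same as step 8 -> [6 5 7 8 6]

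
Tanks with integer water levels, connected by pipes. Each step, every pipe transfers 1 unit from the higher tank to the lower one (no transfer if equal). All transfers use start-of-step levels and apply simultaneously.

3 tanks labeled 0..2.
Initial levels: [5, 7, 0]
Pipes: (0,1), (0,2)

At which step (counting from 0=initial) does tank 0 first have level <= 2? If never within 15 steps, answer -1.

Answer: -1

Derivation:
Step 1: flows [1->0,0->2] -> levels [5 6 1]
Step 2: flows [1->0,0->2] -> levels [5 5 2]
Step 3: flows [0=1,0->2] -> levels [4 5 3]
Step 4: flows [1->0,0->2] -> levels [4 4 4]
Step 5: flows [0=1,0=2] -> levels [4 4 4]
  -> stable; tank 0 stays at 4 > 2
Tank 0 never reaches <=2 within 15 steps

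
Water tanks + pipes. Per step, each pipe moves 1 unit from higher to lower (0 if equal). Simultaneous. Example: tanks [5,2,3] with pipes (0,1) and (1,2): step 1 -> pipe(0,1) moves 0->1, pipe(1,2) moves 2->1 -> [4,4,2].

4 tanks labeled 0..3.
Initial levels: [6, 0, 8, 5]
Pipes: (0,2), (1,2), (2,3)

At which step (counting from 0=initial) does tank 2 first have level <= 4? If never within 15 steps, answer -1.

Answer: 3

Derivation:
Step 1: flows [2->0,2->1,2->3] -> levels [7 1 5 6]
Step 2: flows [0->2,2->1,3->2] -> levels [6 2 6 5]
Step 3: flows [0=2,2->1,2->3] -> levels [6 3 4 6]
Tank 2 first reaches <=4 at step 3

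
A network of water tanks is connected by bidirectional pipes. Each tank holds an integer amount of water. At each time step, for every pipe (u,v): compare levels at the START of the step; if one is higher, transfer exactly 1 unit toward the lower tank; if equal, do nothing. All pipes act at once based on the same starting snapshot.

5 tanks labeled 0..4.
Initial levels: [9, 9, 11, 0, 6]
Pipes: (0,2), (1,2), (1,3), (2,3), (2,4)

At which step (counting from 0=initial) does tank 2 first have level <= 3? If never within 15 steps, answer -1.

Answer: -1

Derivation:
Step 1: flows [2->0,2->1,1->3,2->3,2->4] -> levels [10 9 7 2 7]
Step 2: flows [0->2,1->2,1->3,2->3,2=4] -> levels [9 7 8 4 7]
Step 3: flows [0->2,2->1,1->3,2->3,2->4] -> levels [8 7 6 6 8]
Step 4: flows [0->2,1->2,1->3,2=3,4->2] -> levels [7 5 9 7 7]
Step 5: flows [2->0,2->1,3->1,2->3,2->4] -> levels [8 7 5 7 8]
Step 6: flows [0->2,1->2,1=3,3->2,4->2] -> levels [7 6 9 6 7]
Step 7: flows [2->0,2->1,1=3,2->3,2->4] -> levels [8 7 5 7 8]
  -> period-2 cycle (repeats step 5); tank 2 never drops to <=3
Tank 2 never reaches <=3 within 15 steps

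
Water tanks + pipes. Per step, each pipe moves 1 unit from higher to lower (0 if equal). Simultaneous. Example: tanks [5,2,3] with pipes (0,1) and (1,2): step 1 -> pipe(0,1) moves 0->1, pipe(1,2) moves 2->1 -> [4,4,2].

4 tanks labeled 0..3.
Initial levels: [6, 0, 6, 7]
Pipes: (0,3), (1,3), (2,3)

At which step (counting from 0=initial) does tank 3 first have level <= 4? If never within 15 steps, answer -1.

Step 1: flows [3->0,3->1,3->2] -> levels [7 1 7 4]
Tank 3 first reaches <=4 at step 1

Answer: 1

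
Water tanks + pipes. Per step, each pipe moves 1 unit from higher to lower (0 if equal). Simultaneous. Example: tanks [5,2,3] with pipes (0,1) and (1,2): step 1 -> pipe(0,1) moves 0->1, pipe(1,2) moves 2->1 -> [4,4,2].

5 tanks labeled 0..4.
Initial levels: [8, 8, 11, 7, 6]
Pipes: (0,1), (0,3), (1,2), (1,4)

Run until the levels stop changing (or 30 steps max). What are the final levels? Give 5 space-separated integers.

Answer: 9 7 9 7 8

Derivation:
Step 1: flows [0=1,0->3,2->1,1->4] -> levels [7 8 10 8 7]
Step 2: flows [1->0,3->0,2->1,1->4] -> levels [9 7 9 7 8]
Step 3: flows [0->1,0->3,2->1,4->1] -> levels [7 10 8 8 7]
Step 4: flows [1->0,3->0,1->2,1->4] -> levels [9 7 9 7 8]
  -> period-2 cycle: step 4 state = step 2 state; never stabilizes
  -> state at step 30: (30-2) mod 2 = 0, same as step 2 -> [9 7 9 7 8]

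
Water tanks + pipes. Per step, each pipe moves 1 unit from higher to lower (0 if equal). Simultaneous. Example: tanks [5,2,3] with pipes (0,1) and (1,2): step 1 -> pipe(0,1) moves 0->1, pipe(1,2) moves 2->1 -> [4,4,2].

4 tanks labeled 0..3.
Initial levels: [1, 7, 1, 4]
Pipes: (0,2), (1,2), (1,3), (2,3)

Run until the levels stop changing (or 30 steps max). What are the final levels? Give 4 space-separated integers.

Answer: 2 3 5 3

Derivation:
Step 1: flows [0=2,1->2,1->3,3->2] -> levels [1 5 3 4]
Step 2: flows [2->0,1->2,1->3,3->2] -> levels [2 3 4 4]
Step 3: flows [2->0,2->1,3->1,2=3] -> levels [3 5 2 3]
Step 4: flows [0->2,1->2,1->3,3->2] -> levels [2 3 5 3]
Step 5: flows [2->0,2->1,1=3,2->3] -> levels [3 4 2 4]
Step 6: flows [0->2,1->2,1=3,3->2] -> levels [2 3 5 3]
  -> period-2 cycle: step 6 state = step 4 state; never stabilizes
  -> state at step 30: (30-4) mod 2 = 0, same as step 4 -> [2 3 5 3]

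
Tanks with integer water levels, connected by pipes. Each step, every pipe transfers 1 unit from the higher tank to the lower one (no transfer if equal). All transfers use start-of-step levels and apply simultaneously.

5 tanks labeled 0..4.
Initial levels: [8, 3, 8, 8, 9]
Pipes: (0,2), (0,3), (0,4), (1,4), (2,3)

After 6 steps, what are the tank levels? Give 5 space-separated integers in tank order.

Step 1: flows [0=2,0=3,4->0,4->1,2=3] -> levels [9 4 8 8 7]
Step 2: flows [0->2,0->3,0->4,4->1,2=3] -> levels [6 5 9 9 7]
Step 3: flows [2->0,3->0,4->0,4->1,2=3] -> levels [9 6 8 8 5]
Step 4: flows [0->2,0->3,0->4,1->4,2=3] -> levels [6 5 9 9 7]
  -> period-2 cycle: step 4 state = step 2 state
  -> state at step 6: (6-2) mod 2 = 0, same as step 2 -> [6 5 9 9 7]

Answer: 6 5 9 9 7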